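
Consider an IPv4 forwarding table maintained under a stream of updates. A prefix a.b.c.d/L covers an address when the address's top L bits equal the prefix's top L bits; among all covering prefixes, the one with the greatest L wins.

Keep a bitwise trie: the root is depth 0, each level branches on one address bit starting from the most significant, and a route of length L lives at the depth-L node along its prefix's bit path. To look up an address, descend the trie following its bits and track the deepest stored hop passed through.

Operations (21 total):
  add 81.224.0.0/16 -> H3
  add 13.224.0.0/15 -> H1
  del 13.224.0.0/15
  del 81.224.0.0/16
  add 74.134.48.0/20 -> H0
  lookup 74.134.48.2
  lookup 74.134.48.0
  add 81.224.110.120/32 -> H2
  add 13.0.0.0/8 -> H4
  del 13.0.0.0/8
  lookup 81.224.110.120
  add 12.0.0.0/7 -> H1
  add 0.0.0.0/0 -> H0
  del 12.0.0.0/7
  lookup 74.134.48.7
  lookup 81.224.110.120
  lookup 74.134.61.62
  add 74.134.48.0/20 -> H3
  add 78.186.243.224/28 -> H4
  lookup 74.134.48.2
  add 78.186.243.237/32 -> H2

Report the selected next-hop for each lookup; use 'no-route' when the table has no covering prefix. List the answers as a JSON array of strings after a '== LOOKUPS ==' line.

Process each operation:
  + 81.224.0.0/16 (H3) depth=16
  + 13.224.0.0/15 (H1) depth=15
  - 13.224.0.0/15 clear@15
  - 81.224.0.0/16 clear@16
  + 74.134.48.0/20 (H0) depth=20
  lookup 74.134.48.2: bits 01001010100001100011 walk d0:-→d1:-→d2:-→d3:-→d4:-→d5:-→d6:-→d7:-→d8:-→d9:-→d10:-→d11:-→d12:-→d13:-→d14:-→d15:-→d16:-→d17:-→d18:-→d19:-→d20:H0 -> H0
  lookup 74.134.48.0: bits 01001010100001100011 walk d0:-→d1:-→d2:-→d3:-→d4:-→d5:-→d6:-→d7:-→d8:-→d9:-→d10:-→d11:-→d12:-→d13:-→d14:-→d15:-→d16:-→d17:-→d18:-→d19:-→d20:H0 -> H0
  + 81.224.110.120/32 (H2) depth=32
  + 13.0.0.0/8 (H4) depth=8
  - 13.0.0.0/8 clear@8
  lookup 81.224.110.120: bits 01010001111000000110111001111000 walk d0:-→d1:-→d2:-→d3:-→d4:-→d5:-→d6:-→d7:-→d8:-→d9:-→d10:-→d11:-→d12:-→d13:-→d14:-→d15:-→d16:-→d17:-→d18:-→d19:-→d20:-→d21:-→d22:-→d23:-→d24:-→d25:-→d26:-→d27:-→d28:-→d29:-→d30:-→d31:-→d32:H2 -> H2
  + 12.0.0.0/7 (H1) depth=7
  + 0.0.0.0/0 (H0) depth=0
  - 12.0.0.0/7 clear@7
  lookup 74.134.48.7: bits 01001010100001100011 walk d0:H0→d1:-→d2:-→d3:-→d4:-→d5:-→d6:-→d7:-→d8:-→d9:-→d10:-→d11:-→d12:-→d13:-→d14:-→d15:-→d16:-→d17:-→d18:-→d19:-→d20:H0 -> H0
  lookup 81.224.110.120: bits 01010001111000000110111001111000 walk d0:H0→d1:-→d2:-→d3:-→d4:-→d5:-→d6:-→d7:-→d8:-→d9:-→d10:-→d11:-→d12:-→d13:-→d14:-→d15:-→d16:-→d17:-→d18:-→d19:-→d20:-→d21:-→d22:-→d23:-→d24:-→d25:-→d26:-→d27:-→d28:-→d29:-→d30:-→d31:-→d32:H2 -> H2
  lookup 74.134.61.62: bits 01001010100001100011 walk d0:H0→d1:-→d2:-→d3:-→d4:-→d5:-→d6:-→d7:-→d8:-→d9:-→d10:-→d11:-→d12:-→d13:-→d14:-→d15:-→d16:-→d17:-→d18:-→d19:-→d20:H0 -> H0
  + 74.134.48.0/20 (H3) depth=20
  + 78.186.243.224/28 (H4) depth=28
  lookup 74.134.48.2: bits 01001010100001100011 walk d0:H0→d1:-→d2:-→d3:-→d4:-→d5:-→d6:-→d7:-→d8:-→d9:-→d10:-→d11:-→d12:-→d13:-→d14:-→d15:-→d16:-→d17:-→d18:-→d19:-→d20:H3 -> H3
  + 78.186.243.237/32 (H2) depth=32

== LOOKUPS ==
["H0","H0","H2","H0","H2","H0","H3"]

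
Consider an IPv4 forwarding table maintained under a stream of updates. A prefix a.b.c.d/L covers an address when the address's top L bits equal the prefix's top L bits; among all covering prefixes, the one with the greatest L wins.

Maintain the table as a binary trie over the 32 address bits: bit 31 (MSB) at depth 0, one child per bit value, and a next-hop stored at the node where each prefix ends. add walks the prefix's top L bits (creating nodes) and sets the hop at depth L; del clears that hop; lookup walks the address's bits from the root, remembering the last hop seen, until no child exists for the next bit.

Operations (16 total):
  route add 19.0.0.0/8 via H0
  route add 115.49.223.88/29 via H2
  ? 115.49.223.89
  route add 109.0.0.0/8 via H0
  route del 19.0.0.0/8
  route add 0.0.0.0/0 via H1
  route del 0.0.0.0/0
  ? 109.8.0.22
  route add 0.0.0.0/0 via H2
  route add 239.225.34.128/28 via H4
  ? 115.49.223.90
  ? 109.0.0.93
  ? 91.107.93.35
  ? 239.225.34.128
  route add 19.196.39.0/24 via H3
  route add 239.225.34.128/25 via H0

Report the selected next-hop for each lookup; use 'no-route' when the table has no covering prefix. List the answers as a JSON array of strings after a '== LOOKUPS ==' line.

Process each operation:
  add 19.0.0.0/8 -> H0 at depth 8
  add 115.49.223.88/29 -> H2 at depth 29
  lookup 115.49.223.89: bits 01110011001100011101111101011 walk d0:-→d1:-→d2:-→d3:-→d4:-→d5:-→d6:-→d7:-→d8:-→d9:-→d10:-→d11:-→d12:-→d13:-→d14:-→d15:-→d16:-→d17:-→d18:-→d19:-→d20:-→d21:-→d22:-→d23:-→d24:-→d25:-→d26:-→d27:-→d28:-→d29:H2 -> H2
  add 109.0.0.0/8 -> H0 at depth 8
  del 19.0.0.0/8 (clear depth 8)
  add 0.0.0.0/0 -> H1 at depth 0
  del 0.0.0.0/0 (clear depth 0)
  lookup 109.8.0.22: bits 01101101 walk d0:-→d1:-→d2:-→d3:-→d4:-→d5:-→d6:-→d7:-→d8:H0 -> H0
  add 0.0.0.0/0 -> H2 at depth 0
  add 239.225.34.128/28 -> H4 at depth 28
  lookup 115.49.223.90: bits 01110011001100011101111101011 walk d0:H2→d1:-→d2:-→d3:-→d4:-→d5:-→d6:-→d7:-→d8:-→d9:-→d10:-→d11:-→d12:-→d13:-→d14:-→d15:-→d16:-→d17:-→d18:-→d19:-→d20:-→d21:-→d22:-→d23:-→d24:-→d25:-→d26:-→d27:-→d28:-→d29:H2 -> H2
  lookup 109.0.0.93: bits 01101101 walk d0:H2→d1:-→d2:-→d3:-→d4:-→d5:-→d6:-→d7:-→d8:H0 -> H0
  lookup 91.107.93.35: bits 01 walk d0:H2→d1:-→d2:- -> H2
  lookup 239.225.34.128: bits 1110111111100001001000101000 walk d0:H2→d1:-→d2:-→d3:-→d4:-→d5:-→d6:-→d7:-→d8:-→d9:-→d10:-→d11:-→d12:-→d13:-→d14:-→d15:-→d16:-→d17:-→d18:-→d19:-→d20:-→d21:-→d22:-→d23:-→d24:-→d25:-→d26:-→d27:-→d28:H4 -> H4
  add 19.196.39.0/24 -> H3 at depth 24
  add 239.225.34.128/25 -> H0 at depth 25

== LOOKUPS ==
["H2","H0","H2","H0","H2","H4"]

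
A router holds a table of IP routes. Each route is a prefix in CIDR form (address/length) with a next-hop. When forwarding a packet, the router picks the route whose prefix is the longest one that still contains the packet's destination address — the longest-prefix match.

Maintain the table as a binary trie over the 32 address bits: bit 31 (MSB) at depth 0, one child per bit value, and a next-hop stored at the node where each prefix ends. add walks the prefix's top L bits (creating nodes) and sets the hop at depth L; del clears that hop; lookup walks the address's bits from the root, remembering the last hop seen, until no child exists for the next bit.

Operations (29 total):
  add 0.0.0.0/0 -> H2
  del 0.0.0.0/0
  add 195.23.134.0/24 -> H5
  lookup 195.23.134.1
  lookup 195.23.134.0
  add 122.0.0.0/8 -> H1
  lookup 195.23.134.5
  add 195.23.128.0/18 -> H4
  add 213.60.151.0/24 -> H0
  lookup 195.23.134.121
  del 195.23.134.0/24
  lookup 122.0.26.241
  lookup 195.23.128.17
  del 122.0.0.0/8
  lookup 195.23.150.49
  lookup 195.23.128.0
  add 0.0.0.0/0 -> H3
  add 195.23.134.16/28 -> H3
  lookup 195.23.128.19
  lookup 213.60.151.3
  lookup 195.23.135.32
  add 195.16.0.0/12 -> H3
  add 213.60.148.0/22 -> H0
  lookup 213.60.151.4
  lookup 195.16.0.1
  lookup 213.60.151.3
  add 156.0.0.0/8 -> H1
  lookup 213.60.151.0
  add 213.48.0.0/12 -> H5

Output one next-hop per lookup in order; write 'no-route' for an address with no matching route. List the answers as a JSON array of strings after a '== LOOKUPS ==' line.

Apply in order:
  + 0.0.0.0/0 (H2) depth=0
  - 0.0.0.0/0 clear@0
  + 195.23.134.0/24 (H5) depth=24
  Q 195.23.134.1: descend 110000110001011110000110 ; hops seen [H5] ; pick H5
  Q 195.23.134.0: descend 110000110001011110000110 ; hops seen [H5] ; pick H5
  + 122.0.0.0/8 (H1) depth=8
  Q 195.23.134.5: descend 110000110001011110000110 ; hops seen [H5] ; pick H5
  + 195.23.128.0/18 (H4) depth=18
  + 213.60.151.0/24 (H0) depth=24
  Q 195.23.134.121: descend 110000110001011110000110 ; hops seen [H4,H5] ; pick H5
  - 195.23.134.0/24 clear@24
  Q 122.0.26.241: descend 01111010 ; hops seen [H1] ; pick H1
  Q 195.23.128.17: descend 110000110001011110000 ; hops seen [H4] ; pick H4
  - 122.0.0.0/8 clear@8
  Q 195.23.150.49: descend 1100001100010111100 ; hops seen [H4] ; pick H4
  Q 195.23.128.0: descend 110000110001011110000 ; hops seen [H4] ; pick H4
  + 0.0.0.0/0 (H3) depth=0
  + 195.23.134.16/28 (H3) depth=28
  Q 195.23.128.19: descend 110000110001011110000 ; hops seen [H3,H4] ; pick H4
  Q 213.60.151.3: descend 110101010011110010010111 ; hops seen [H3,H0] ; pick H0
  Q 195.23.135.32: descend 11000011000101111000011 ; hops seen [H3,H4] ; pick H4
  + 195.16.0.0/12 (H3) depth=12
  + 213.60.148.0/22 (H0) depth=22
  Q 213.60.151.4: descend 110101010011110010010111 ; hops seen [H3,H0,H0] ; pick H0
  Q 195.16.0.1: descend 1100001100010 ; hops seen [H3,H3] ; pick H3
  Q 213.60.151.3: descend 110101010011110010010111 ; hops seen [H3,H0,H0] ; pick H0
  + 156.0.0.0/8 (H1) depth=8
  Q 213.60.151.0: descend 110101010011110010010111 ; hops seen [H3,H0,H0] ; pick H0
  + 213.48.0.0/12 (H5) depth=12

== LOOKUPS ==
["H5","H5","H5","H5","H1","H4","H4","H4","H4","H0","H4","H0","H3","H0","H0"]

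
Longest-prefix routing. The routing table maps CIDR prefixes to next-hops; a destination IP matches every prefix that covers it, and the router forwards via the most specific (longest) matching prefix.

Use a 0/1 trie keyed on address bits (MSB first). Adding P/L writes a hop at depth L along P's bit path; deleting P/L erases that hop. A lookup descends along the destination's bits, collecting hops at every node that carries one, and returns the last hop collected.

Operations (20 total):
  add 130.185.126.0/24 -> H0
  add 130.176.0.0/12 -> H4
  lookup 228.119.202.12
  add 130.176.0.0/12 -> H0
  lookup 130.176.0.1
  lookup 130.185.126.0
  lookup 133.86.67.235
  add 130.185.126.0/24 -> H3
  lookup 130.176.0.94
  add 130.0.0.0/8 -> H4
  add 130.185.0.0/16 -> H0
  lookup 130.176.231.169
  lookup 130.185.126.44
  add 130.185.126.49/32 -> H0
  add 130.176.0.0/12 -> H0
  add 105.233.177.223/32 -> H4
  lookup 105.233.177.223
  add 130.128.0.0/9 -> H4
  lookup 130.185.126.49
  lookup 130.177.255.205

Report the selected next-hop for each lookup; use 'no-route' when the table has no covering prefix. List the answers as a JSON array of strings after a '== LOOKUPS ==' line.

Apply in order:
  add 130.185.126.0/24 -> H0 at depth 24
  add 130.176.0.0/12 -> H4 at depth 12
  lookup 228.119.202.12: bits 1 walk d0:-→d1:- -> no-route
  add 130.176.0.0/12 -> H0 at depth 12
  lookup 130.176.0.1: bits 100000101011 walk d0:-→d1:-→d2:-→d3:-→d4:-→d5:-→d6:-→d7:-→d8:-→d9:-→d10:-→d11:-→d12:H0 -> H0
  lookup 130.185.126.0: bits 100000101011100101111110 walk d0:-→d1:-→d2:-→d3:-→d4:-→d5:-→d6:-→d7:-→d8:-→d9:-→d10:-→d11:-→d12:H0→d13:-→d14:-→d15:-→d16:-→d17:-→d18:-→d19:-→d20:-→d21:-→d22:-→d23:-→d24:H0 -> H0
  lookup 133.86.67.235: bits 10000 walk d0:-→d1:-→d2:-→d3:-→d4:-→d5:- -> no-route
  add 130.185.126.0/24 -> H3 at depth 24
  lookup 130.176.0.94: bits 100000101011 walk d0:-→d1:-→d2:-→d3:-→d4:-→d5:-→d6:-→d7:-→d8:-→d9:-→d10:-→d11:-→d12:H0 -> H0
  add 130.0.0.0/8 -> H4 at depth 8
  add 130.185.0.0/16 -> H0 at depth 16
  lookup 130.176.231.169: bits 100000101011 walk d0:-→d1:-→d2:-→d3:-→d4:-→d5:-→d6:-→d7:-→d8:H4→d9:-→d10:-→d11:-→d12:H0 -> H0
  lookup 130.185.126.44: bits 100000101011100101111110 walk d0:-→d1:-→d2:-→d3:-→d4:-→d5:-→d6:-→d7:-→d8:H4→d9:-→d10:-→d11:-→d12:H0→d13:-→d14:-→d15:-→d16:H0→d17:-→d18:-→d19:-→d20:-→d21:-→d22:-→d23:-→d24:H3 -> H3
  add 130.185.126.49/32 -> H0 at depth 32
  add 130.176.0.0/12 -> H0 at depth 12
  add 105.233.177.223/32 -> H4 at depth 32
  lookup 105.233.177.223: bits 01101001111010011011000111011111 walk d0:-→d1:-→d2:-→d3:-→d4:-→d5:-→d6:-→d7:-→d8:-→d9:-→d10:-→d11:-→d12:-→d13:-→d14:-→d15:-→d16:-→d17:-→d18:-→d19:-→d20:-→d21:-→d22:-→d23:-→d24:-→d25:-→d26:-→d27:-→d28:-→d29:-→d30:-→d31:-→d32:H4 -> H4
  add 130.128.0.0/9 -> H4 at depth 9
  lookup 130.185.126.49: bits 10000010101110010111111000110001 walk d0:-→d1:-→d2:-→d3:-→d4:-→d5:-→d6:-→d7:-→d8:H4→d9:H4→d10:-→d11:-→d12:H0→d13:-→d14:-→d15:-→d16:H0→d17:-→d18:-→d19:-→d20:-→d21:-→d22:-→d23:-→d24:H3→d25:-→d26:-→d27:-→d28:-→d29:-→d30:-→d31:-→d32:H0 -> H0
  lookup 130.177.255.205: bits 100000101011 walk d0:-→d1:-→d2:-→d3:-→d4:-→d5:-→d6:-→d7:-→d8:H4→d9:H4→d10:-→d11:-→d12:H0 -> H0

== LOOKUPS ==
["no-route","H0","H0","no-route","H0","H0","H3","H4","H0","H0"]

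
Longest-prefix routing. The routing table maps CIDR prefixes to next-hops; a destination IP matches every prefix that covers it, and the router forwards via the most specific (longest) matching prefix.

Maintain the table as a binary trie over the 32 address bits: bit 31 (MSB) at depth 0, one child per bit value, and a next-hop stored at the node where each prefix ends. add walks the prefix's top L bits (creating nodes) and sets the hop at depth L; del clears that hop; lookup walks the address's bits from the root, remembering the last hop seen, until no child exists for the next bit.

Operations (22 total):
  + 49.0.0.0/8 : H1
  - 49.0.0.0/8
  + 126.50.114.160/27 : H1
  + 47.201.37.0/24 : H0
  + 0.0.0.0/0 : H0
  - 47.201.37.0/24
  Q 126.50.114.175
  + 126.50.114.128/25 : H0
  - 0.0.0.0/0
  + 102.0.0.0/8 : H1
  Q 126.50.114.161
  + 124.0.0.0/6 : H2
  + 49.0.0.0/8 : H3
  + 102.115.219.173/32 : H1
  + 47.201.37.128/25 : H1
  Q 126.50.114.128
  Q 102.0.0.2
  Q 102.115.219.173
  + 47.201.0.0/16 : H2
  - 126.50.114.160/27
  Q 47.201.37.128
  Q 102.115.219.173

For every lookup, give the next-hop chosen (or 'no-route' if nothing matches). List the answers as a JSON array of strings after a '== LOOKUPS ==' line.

Trace:
  add 49.0.0.0/8 -> H1 at depth 8
  - 49.0.0.0/8 clear@8
  add 126.50.114.160/27 -> H1 at depth 27
  add 47.201.37.0/24 -> H0 at depth 24
  add 0.0.0.0/0 -> H0 at depth 0
  - 47.201.37.0/24 clear@24
  Q 126.50.114.175: descend 011111100011001001110010101 ; hops seen [H0,H1] ; pick H1
  add 126.50.114.128/25 -> H0 at depth 25
  - 0.0.0.0/0 clear@0
  add 102.0.0.0/8 -> H1 at depth 8
  Q 126.50.114.161: descend 011111100011001001110010101 ; hops seen [H0,H1] ; pick H1
  add 124.0.0.0/6 -> H2 at depth 6
  add 49.0.0.0/8 -> H3 at depth 8
  add 102.115.219.173/32 -> H1 at depth 32
  add 47.201.37.128/25 -> H1 at depth 25
  Q 126.50.114.128: descend 01111110001100100111001010 ; hops seen [H2,H0] ; pick H0
  Q 102.0.0.2: descend 011001100 ; hops seen [H1] ; pick H1
  Q 102.115.219.173: descend 01100110011100111101101110101101 ; hops seen [H1,H1] ; pick H1
  add 47.201.0.0/16 -> H2 at depth 16
  - 126.50.114.160/27 clear@27
  Q 47.201.37.128: descend 0010111111001001001001011 ; hops seen [H2,H1] ; pick H1
  Q 102.115.219.173: descend 01100110011100111101101110101101 ; hops seen [H1,H1] ; pick H1

== LOOKUPS ==
["H1","H1","H0","H1","H1","H1","H1"]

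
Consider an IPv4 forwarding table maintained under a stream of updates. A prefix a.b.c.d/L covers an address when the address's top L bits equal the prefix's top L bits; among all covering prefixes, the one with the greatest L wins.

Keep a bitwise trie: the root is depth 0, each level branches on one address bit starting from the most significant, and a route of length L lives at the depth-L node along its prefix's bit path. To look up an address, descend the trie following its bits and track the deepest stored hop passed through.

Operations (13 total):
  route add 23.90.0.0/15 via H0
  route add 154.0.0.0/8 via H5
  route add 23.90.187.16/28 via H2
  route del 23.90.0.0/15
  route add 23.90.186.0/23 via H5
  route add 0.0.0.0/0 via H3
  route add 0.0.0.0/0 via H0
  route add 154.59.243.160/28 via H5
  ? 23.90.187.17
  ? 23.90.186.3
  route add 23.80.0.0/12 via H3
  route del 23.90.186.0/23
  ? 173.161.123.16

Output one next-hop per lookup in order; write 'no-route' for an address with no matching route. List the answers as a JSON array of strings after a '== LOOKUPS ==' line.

Trace:
  add 23.90.0.0/15 -> H0 at depth 15
  add 154.0.0.0/8 -> H5 at depth 8
  add 23.90.187.16/28 -> H2 at depth 28
  - 23.90.0.0/15 clear@15
  add 23.90.186.0/23 -> H5 at depth 23
  add 0.0.0.0/0 -> H3 at depth 0
  add 0.0.0.0/0 -> H0 at depth 0
  add 154.59.243.160/28 -> H5 at depth 28
  Q 23.90.187.17: descend 0001011101011010101110110001 ; hops seen [H0,H5,H2] ; pick H2
  Q 23.90.186.3: descend 00010111010110101011101 ; hops seen [H0,H5] ; pick H5
  add 23.80.0.0/12 -> H3 at depth 12
  - 23.90.186.0/23 clear@23
  Q 173.161.123.16: descend 10 ; hops seen [H0] ; pick H0

== LOOKUPS ==
["H2","H5","H0"]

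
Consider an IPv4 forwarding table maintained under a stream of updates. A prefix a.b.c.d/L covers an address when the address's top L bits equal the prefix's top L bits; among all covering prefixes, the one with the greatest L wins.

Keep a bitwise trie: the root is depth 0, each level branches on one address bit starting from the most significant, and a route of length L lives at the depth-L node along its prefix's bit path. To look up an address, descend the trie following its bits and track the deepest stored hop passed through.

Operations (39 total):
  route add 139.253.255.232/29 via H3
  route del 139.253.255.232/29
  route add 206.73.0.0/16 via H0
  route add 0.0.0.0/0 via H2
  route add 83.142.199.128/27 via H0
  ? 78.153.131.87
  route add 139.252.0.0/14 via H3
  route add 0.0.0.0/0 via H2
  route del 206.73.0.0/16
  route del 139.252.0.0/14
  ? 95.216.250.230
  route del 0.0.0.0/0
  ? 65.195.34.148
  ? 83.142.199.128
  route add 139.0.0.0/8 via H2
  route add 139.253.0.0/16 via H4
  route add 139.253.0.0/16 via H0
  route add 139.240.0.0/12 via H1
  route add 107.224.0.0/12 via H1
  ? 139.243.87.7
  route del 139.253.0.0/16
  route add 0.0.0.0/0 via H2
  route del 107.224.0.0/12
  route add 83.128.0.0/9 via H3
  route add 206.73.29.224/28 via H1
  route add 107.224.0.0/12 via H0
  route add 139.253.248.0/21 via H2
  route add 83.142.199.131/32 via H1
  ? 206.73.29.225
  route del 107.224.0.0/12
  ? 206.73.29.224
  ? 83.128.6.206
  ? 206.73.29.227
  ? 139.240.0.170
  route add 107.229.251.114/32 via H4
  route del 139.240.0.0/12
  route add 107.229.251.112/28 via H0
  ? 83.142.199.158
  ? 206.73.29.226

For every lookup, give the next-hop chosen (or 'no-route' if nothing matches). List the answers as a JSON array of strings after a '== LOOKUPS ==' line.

Process each operation:
  + 139.253.255.232/29 (H3) depth=29
  - 139.253.255.232/29 clear@29
  + 206.73.0.0/16 (H0) depth=16
  + 0.0.0.0/0 (H2) depth=0
  + 83.142.199.128/27 (H0) depth=27
  lookup 78.153.131.87: bits 010 walk d0:H2→d1:-→d2:-→d3:- -> H2
  + 139.252.0.0/14 (H3) depth=14
  + 0.0.0.0/0 (H2) depth=0
  - 206.73.0.0/16 clear@16
  - 139.252.0.0/14 clear@14
  lookup 95.216.250.230: bits 0101 walk d0:H2→d1:-→d2:-→d3:-→d4:- -> H2
  - 0.0.0.0/0 clear@0
  lookup 65.195.34.148: bits 010 walk d0:-→d1:-→d2:-→d3:- -> no-route
  lookup 83.142.199.128: bits 010100111000111011000111100 walk d0:-→d1:-→d2:-→d3:-→d4:-→d5:-→d6:-→d7:-→d8:-→d9:-→d10:-→d11:-→d12:-→d13:-→d14:-→d15:-→d16:-→d17:-→d18:-→d19:-→d20:-→d21:-→d22:-→d23:-→d24:-→d25:-→d26:-→d27:H0 -> H0
  + 139.0.0.0/8 (H2) depth=8
  + 139.253.0.0/16 (H4) depth=16
  + 139.253.0.0/16 (H0) depth=16
  + 139.240.0.0/12 (H1) depth=12
  + 107.224.0.0/12 (H1) depth=12
  lookup 139.243.87.7: bits 100010111111 walk d0:-→d1:-→d2:-→d3:-→d4:-→d5:-→d6:-→d7:-→d8:H2→d9:-→d10:-→d11:-→d12:H1 -> H1
  - 139.253.0.0/16 clear@16
  + 0.0.0.0/0 (H2) depth=0
  - 107.224.0.0/12 clear@12
  + 83.128.0.0/9 (H3) depth=9
  + 206.73.29.224/28 (H1) depth=28
  + 107.224.0.0/12 (H0) depth=12
  + 139.253.248.0/21 (H2) depth=21
  + 83.142.199.131/32 (H1) depth=32
  lookup 206.73.29.225: bits 1100111001001001000111011110 walk d0:H2→d1:-→d2:-→d3:-→d4:-→d5:-→d6:-→d7:-→d8:-→d9:-→d10:-→d11:-→d12:-→d13:-→d14:-→d15:-→d16:-→d17:-→d18:-→d19:-→d20:-→d21:-→d22:-→d23:-→d24:-→d25:-→d26:-→d27:-→d28:H1 -> H1
  - 107.224.0.0/12 clear@12
  lookup 206.73.29.224: bits 1100111001001001000111011110 walk d0:H2→d1:-→d2:-→d3:-→d4:-→d5:-→d6:-→d7:-→d8:-→d9:-→d10:-→d11:-→d12:-→d13:-→d14:-→d15:-→d16:-→d17:-→d18:-→d19:-→d20:-→d21:-→d22:-→d23:-→d24:-→d25:-→d26:-→d27:-→d28:H1 -> H1
  lookup 83.128.6.206: bits 010100111000 walk d0:H2→d1:-→d2:-→d3:-→d4:-→d5:-→d6:-→d7:-→d8:-→d9:H3→d10:-→d11:-→d12:- -> H3
  lookup 206.73.29.227: bits 1100111001001001000111011110 walk d0:H2→d1:-→d2:-→d3:-→d4:-→d5:-→d6:-→d7:-→d8:-→d9:-→d10:-→d11:-→d12:-→d13:-→d14:-→d15:-→d16:-→d17:-→d18:-→d19:-→d20:-→d21:-→d22:-→d23:-→d24:-→d25:-→d26:-→d27:-→d28:H1 -> H1
  lookup 139.240.0.170: bits 100010111111 walk d0:H2→d1:-→d2:-→d3:-→d4:-→d5:-→d6:-→d7:-→d8:H2→d9:-→d10:-→d11:-→d12:H1 -> H1
  + 107.229.251.114/32 (H4) depth=32
  - 139.240.0.0/12 clear@12
  + 107.229.251.112/28 (H0) depth=28
  lookup 83.142.199.158: bits 010100111000111011000111100 walk d0:H2→d1:-→d2:-→d3:-→d4:-→d5:-→d6:-→d7:-→d8:-→d9:H3→d10:-→d11:-→d12:-→d13:-→d14:-→d15:-→d16:-→d17:-→d18:-→d19:-→d20:-→d21:-→d22:-→d23:-→d24:-→d25:-→d26:-→d27:H0 -> H0
  lookup 206.73.29.226: bits 1100111001001001000111011110 walk d0:H2→d1:-→d2:-→d3:-→d4:-→d5:-→d6:-→d7:-→d8:-→d9:-→d10:-→d11:-→d12:-→d13:-→d14:-→d15:-→d16:-→d17:-→d18:-→d19:-→d20:-→d21:-→d22:-→d23:-→d24:-→d25:-→d26:-→d27:-→d28:H1 -> H1

== LOOKUPS ==
["H2","H2","no-route","H0","H1","H1","H1","H3","H1","H1","H0","H1"]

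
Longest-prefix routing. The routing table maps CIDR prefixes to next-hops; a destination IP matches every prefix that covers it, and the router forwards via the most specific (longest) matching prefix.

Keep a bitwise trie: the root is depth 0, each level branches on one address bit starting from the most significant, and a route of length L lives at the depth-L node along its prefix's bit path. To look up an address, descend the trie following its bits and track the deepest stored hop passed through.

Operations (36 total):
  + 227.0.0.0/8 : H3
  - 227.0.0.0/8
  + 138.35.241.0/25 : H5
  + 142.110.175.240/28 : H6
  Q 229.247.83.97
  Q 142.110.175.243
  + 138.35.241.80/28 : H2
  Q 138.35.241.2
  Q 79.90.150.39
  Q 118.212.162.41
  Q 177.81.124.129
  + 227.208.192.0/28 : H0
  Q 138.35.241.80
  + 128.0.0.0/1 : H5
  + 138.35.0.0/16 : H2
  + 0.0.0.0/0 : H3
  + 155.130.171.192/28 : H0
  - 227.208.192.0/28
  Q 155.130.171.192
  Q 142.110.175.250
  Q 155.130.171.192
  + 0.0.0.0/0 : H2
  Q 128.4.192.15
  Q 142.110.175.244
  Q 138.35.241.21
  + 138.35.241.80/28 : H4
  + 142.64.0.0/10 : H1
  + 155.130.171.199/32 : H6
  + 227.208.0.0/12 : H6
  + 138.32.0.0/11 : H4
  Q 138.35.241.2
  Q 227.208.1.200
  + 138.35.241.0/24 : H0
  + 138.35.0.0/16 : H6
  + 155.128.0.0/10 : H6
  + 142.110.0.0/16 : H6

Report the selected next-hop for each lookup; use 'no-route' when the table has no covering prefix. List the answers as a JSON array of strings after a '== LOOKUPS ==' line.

Process each operation:
  + 227.0.0.0/8 (H3) depth=8
  del 227.0.0.0/8 (clear depth 8)
  + 138.35.241.0/25 (H5) depth=25
  + 142.110.175.240/28 (H6) depth=28
  ? 229.247.83.97  path d0:-→d1:-→d2:-→d3:-→d4:-→d5:-  best=no-route
  ? 142.110.175.243  path d0:-→d1:-→d2:-→d3:-→d4:-→d5:-→d6:-→d7:-→d8:-→d9:-→d10:-→d11:-→d12:-→d13:-→d14:-→d15:-→d16:-→d17:-→d18:-→d19:-→d20:-→d21:-→d22:-→d23:-→d24:-→d25:-→d26:-→d27:-→d28:H6  best=H6
  + 138.35.241.80/28 (H2) depth=28
  ? 138.35.241.2  path d0:-→d1:-→d2:-→d3:-→d4:-→d5:-→d6:-→d7:-→d8:-→d9:-→d10:-→d11:-→d12:-→d13:-→d14:-→d15:-→d16:-→d17:-→d18:-→d19:-→d20:-→d21:-→d22:-→d23:-→d24:-→d25:H5  best=H5
  ? 79.90.150.39  path d0:-  best=no-route
  ? 118.212.162.41  path d0:-  best=no-route
  ? 177.81.124.129  path d0:-→d1:-→d2:-  best=no-route
  + 227.208.192.0/28 (H0) depth=28
  ? 138.35.241.80  path d0:-→d1:-→d2:-→d3:-→d4:-→d5:-→d6:-→d7:-→d8:-→d9:-→d10:-→d11:-→d12:-→d13:-→d14:-→d15:-→d16:-→d17:-→d18:-→d19:-→d20:-→d21:-→d22:-→d23:-→d24:-→d25:H5→d26:-→d27:-→d28:H2  best=H2
  + 128.0.0.0/1 (H5) depth=1
  + 138.35.0.0/16 (H2) depth=16
  + 0.0.0.0/0 (H3) depth=0
  + 155.130.171.192/28 (H0) depth=28
  del 227.208.192.0/28 (clear depth 28)
  ? 155.130.171.192  path d0:H3→d1:H5→d2:-→d3:-→d4:-→d5:-→d6:-→d7:-→d8:-→d9:-→d10:-→d11:-→d12:-→d13:-→d14:-→d15:-→d16:-→d17:-→d18:-→d19:-→d20:-→d21:-→d22:-→d23:-→d24:-→d25:-→d26:-→d27:-→d28:H0  best=H0
  ? 142.110.175.250  path d0:H3→d1:H5→d2:-→d3:-→d4:-→d5:-→d6:-→d7:-→d8:-→d9:-→d10:-→d11:-→d12:-→d13:-→d14:-→d15:-→d16:-→d17:-→d18:-→d19:-→d20:-→d21:-→d22:-→d23:-→d24:-→d25:-→d26:-→d27:-→d28:H6  best=H6
  ? 155.130.171.192  path d0:H3→d1:H5→d2:-→d3:-→d4:-→d5:-→d6:-→d7:-→d8:-→d9:-→d10:-→d11:-→d12:-→d13:-→d14:-→d15:-→d16:-→d17:-→d18:-→d19:-→d20:-→d21:-→d22:-→d23:-→d24:-→d25:-→d26:-→d27:-→d28:H0  best=H0
  + 0.0.0.0/0 (H2) depth=0
  ? 128.4.192.15  path d0:H2→d1:H5→d2:-→d3:-→d4:-  best=H5
  ? 142.110.175.244  path d0:H2→d1:H5→d2:-→d3:-→d4:-→d5:-→d6:-→d7:-→d8:-→d9:-→d10:-→d11:-→d12:-→d13:-→d14:-→d15:-→d16:-→d17:-→d18:-→d19:-→d20:-→d21:-→d22:-→d23:-→d24:-→d25:-→d26:-→d27:-→d28:H6  best=H6
  ? 138.35.241.21  path d0:H2→d1:H5→d2:-→d3:-→d4:-→d5:-→d6:-→d7:-→d8:-→d9:-→d10:-→d11:-→d12:-→d13:-→d14:-→d15:-→d16:H2→d17:-→d18:-→d19:-→d20:-→d21:-→d22:-→d23:-→d24:-→d25:H5  best=H5
  + 138.35.241.80/28 (H4) depth=28
  + 142.64.0.0/10 (H1) depth=10
  + 155.130.171.199/32 (H6) depth=32
  + 227.208.0.0/12 (H6) depth=12
  + 138.32.0.0/11 (H4) depth=11
  ? 138.35.241.2  path d0:H2→d1:H5→d2:-→d3:-→d4:-→d5:-→d6:-→d7:-→d8:-→d9:-→d10:-→d11:H4→d12:-→d13:-→d14:-→d15:-→d16:H2→d17:-→d18:-→d19:-→d20:-→d21:-→d22:-→d23:-→d24:-→d25:H5  best=H5
  ? 227.208.1.200  path d0:H2→d1:H5→d2:-→d3:-→d4:-→d5:-→d6:-→d7:-→d8:-→d9:-→d10:-→d11:-→d12:H6→d13:-→d14:-→d15:-→d16:-  best=H6
  + 138.35.241.0/24 (H0) depth=24
  + 138.35.0.0/16 (H6) depth=16
  + 155.128.0.0/10 (H6) depth=10
  + 142.110.0.0/16 (H6) depth=16

== LOOKUPS ==
["no-route","H6","H5","no-route","no-route","no-route","H2","H0","H6","H0","H5","H6","H5","H5","H6"]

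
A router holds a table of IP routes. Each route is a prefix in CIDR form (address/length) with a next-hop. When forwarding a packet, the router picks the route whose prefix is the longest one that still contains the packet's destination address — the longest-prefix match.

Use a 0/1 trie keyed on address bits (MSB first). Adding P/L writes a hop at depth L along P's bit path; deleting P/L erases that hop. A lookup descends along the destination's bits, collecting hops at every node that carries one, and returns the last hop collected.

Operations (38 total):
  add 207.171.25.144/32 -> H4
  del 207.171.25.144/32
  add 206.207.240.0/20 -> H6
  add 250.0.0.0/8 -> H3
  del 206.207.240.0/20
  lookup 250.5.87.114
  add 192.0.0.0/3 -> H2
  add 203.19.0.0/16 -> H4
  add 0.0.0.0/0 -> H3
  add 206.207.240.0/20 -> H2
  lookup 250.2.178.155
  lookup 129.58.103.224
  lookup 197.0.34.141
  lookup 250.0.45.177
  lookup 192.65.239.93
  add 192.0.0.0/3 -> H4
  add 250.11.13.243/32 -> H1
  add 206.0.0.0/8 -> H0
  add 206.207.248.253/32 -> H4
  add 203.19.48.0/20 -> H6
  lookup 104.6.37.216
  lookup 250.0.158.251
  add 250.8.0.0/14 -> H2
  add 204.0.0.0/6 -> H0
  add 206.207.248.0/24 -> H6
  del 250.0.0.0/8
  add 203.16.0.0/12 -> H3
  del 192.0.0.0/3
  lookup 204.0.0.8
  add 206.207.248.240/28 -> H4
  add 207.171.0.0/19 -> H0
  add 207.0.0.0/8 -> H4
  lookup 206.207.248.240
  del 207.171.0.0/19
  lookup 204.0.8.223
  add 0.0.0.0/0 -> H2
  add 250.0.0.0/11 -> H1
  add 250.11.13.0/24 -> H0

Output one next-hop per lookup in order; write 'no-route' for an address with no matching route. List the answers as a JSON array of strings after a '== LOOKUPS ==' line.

Trace:
  + 207.171.25.144/32 (H4) depth=32
  del 207.171.25.144/32 (clear depth 32)
  + 206.207.240.0/20 (H6) depth=20
  + 250.0.0.0/8 (H3) depth=8
  del 206.207.240.0/20 (clear depth 20)
  ? 250.5.87.114  path d0:-→d1:-→d2:-→d3:-→d4:-→d5:-→d6:-→d7:-→d8:H3  best=H3
  + 192.0.0.0/3 (H2) depth=3
  + 203.19.0.0/16 (H4) depth=16
  + 0.0.0.0/0 (H3) depth=0
  + 206.207.240.0/20 (H2) depth=20
  ? 250.2.178.155  path d0:H3→d1:-→d2:-→d3:-→d4:-→d5:-→d6:-→d7:-→d8:H3  best=H3
  ? 129.58.103.224  path d0:H3→d1:-  best=H3
  ? 197.0.34.141  path d0:H3→d1:-→d2:-→d3:H2→d4:-  best=H2
  ? 250.0.45.177  path d0:H3→d1:-→d2:-→d3:-→d4:-→d5:-→d6:-→d7:-→d8:H3  best=H3
  ? 192.65.239.93  path d0:H3→d1:-→d2:-→d3:H2→d4:-  best=H2
  + 192.0.0.0/3 (H4) depth=3
  + 250.11.13.243/32 (H1) depth=32
  + 206.0.0.0/8 (H0) depth=8
  + 206.207.248.253/32 (H4) depth=32
  + 203.19.48.0/20 (H6) depth=20
  ? 104.6.37.216  path d0:H3  best=H3
  ? 250.0.158.251  path d0:H3→d1:-→d2:-→d3:-→d4:-→d5:-→d6:-→d7:-→d8:H3→d9:-→d10:-→d11:-→d12:-  best=H3
  + 250.8.0.0/14 (H2) depth=14
  + 204.0.0.0/6 (H0) depth=6
  + 206.207.248.0/24 (H6) depth=24
  del 250.0.0.0/8 (clear depth 8)
  + 203.16.0.0/12 (H3) depth=12
  del 192.0.0.0/3 (clear depth 3)
  ? 204.0.0.8  path d0:H3→d1:-→d2:-→d3:-→d4:-→d5:-→d6:H0  best=H0
  + 206.207.248.240/28 (H4) depth=28
  + 207.171.0.0/19 (H0) depth=19
  + 207.0.0.0/8 (H4) depth=8
  ? 206.207.248.240  path d0:H3→d1:-→d2:-→d3:-→d4:-→d5:-→d6:H0→d7:-→d8:H0→d9:-→d10:-→d11:-→d12:-→d13:-→d14:-→d15:-→d16:-→d17:-→d18:-→d19:-→d20:H2→d21:-→d22:-→d23:-→d24:H6→d25:-→d26:-→d27:-→d28:H4  best=H4
  del 207.171.0.0/19 (clear depth 19)
  ? 204.0.8.223  path d0:H3→d1:-→d2:-→d3:-→d4:-→d5:-→d6:H0  best=H0
  + 0.0.0.0/0 (H2) depth=0
  + 250.0.0.0/11 (H1) depth=11
  + 250.11.13.0/24 (H0) depth=24

== LOOKUPS ==
["H3","H3","H3","H2","H3","H2","H3","H3","H0","H4","H0"]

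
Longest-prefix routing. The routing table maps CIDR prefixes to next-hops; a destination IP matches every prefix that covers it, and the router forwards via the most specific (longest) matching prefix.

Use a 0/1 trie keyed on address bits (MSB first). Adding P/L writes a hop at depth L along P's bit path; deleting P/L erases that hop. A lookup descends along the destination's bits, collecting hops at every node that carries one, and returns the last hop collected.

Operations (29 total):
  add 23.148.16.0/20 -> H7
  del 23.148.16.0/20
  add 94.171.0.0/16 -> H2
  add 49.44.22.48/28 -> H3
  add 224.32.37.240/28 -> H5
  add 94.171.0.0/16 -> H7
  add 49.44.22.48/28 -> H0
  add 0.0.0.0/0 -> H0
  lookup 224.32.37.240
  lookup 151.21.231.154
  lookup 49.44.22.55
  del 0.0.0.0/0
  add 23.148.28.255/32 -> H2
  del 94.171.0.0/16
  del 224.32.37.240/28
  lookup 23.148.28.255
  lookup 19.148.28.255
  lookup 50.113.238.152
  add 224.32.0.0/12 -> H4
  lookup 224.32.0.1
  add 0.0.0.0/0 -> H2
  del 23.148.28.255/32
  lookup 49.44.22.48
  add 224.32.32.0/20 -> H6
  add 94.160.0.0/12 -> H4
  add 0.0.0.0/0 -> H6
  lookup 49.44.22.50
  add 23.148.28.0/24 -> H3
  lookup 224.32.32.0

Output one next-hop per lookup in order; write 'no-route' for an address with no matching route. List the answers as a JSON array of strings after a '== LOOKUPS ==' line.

Process each operation:
  add 23.148.16.0/20 -> H7 at depth 20
  del 23.148.16.0/20 (clear depth 20)
  add 94.171.0.0/16 -> H2 at depth 16
  add 49.44.22.48/28 -> H3 at depth 28
  add 224.32.37.240/28 -> H5 at depth 28
  add 94.171.0.0/16 -> H7 at depth 16
  add 49.44.22.48/28 -> H0 at depth 28
  add 0.0.0.0/0 -> H0 at depth 0
  Q 224.32.37.240: descend 1110000000100000001001011111 ; hops seen [H0,H5] ; pick H5
  Q 151.21.231.154: descend 1 ; hops seen [H0] ; pick H0
  Q 49.44.22.55: descend 0011000100101100000101100011 ; hops seen [H0,H0] ; pick H0
  del 0.0.0.0/0 (clear depth 0)
  add 23.148.28.255/32 -> H2 at depth 32
  del 94.171.0.0/16 (clear depth 16)
  del 224.32.37.240/28 (clear depth 28)
  Q 23.148.28.255: descend 00010111100101000001110011111111 ; hops seen [H2] ; pick H2
  Q 19.148.28.255: descend 00010 ; hops seen [∅] ; pick no-route
  Q 50.113.238.152: descend 001100 ; hops seen [∅] ; pick no-route
  add 224.32.0.0/12 -> H4 at depth 12
  Q 224.32.0.1: descend 111000000010000000 ; hops seen [H4] ; pick H4
  add 0.0.0.0/0 -> H2 at depth 0
  del 23.148.28.255/32 (clear depth 32)
  Q 49.44.22.48: descend 0011000100101100000101100011 ; hops seen [H2,H0] ; pick H0
  add 224.32.32.0/20 -> H6 at depth 20
  add 94.160.0.0/12 -> H4 at depth 12
  add 0.0.0.0/0 -> H6 at depth 0
  Q 49.44.22.50: descend 0011000100101100000101100011 ; hops seen [H6,H0] ; pick H0
  add 23.148.28.0/24 -> H3 at depth 24
  Q 224.32.32.0: descend 111000000010000000100 ; hops seen [H6,H4,H6] ; pick H6

== LOOKUPS ==
["H5","H0","H0","H2","no-route","no-route","H4","H0","H0","H6"]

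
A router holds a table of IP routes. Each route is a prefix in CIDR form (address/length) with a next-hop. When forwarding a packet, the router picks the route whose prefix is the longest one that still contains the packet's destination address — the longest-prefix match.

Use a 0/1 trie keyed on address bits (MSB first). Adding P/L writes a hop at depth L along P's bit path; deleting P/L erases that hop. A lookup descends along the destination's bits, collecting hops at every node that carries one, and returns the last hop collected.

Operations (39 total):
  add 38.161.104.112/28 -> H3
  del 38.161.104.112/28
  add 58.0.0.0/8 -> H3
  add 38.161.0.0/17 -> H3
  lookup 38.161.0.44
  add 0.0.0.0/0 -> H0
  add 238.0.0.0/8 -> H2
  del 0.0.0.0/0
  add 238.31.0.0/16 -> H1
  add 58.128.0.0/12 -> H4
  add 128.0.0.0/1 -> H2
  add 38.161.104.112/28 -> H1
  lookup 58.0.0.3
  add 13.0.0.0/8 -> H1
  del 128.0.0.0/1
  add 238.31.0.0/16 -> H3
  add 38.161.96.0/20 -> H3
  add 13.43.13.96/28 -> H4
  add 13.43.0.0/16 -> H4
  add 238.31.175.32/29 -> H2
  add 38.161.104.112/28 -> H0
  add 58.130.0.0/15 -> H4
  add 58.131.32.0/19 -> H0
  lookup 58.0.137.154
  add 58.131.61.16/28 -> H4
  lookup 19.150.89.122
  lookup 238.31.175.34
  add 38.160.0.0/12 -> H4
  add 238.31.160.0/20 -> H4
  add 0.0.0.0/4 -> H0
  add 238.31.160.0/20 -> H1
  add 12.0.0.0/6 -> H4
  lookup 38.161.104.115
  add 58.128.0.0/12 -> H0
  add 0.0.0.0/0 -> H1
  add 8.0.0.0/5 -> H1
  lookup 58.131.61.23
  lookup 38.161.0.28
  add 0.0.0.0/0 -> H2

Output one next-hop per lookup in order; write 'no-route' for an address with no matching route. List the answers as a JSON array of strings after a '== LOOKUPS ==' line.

Apply in order:
  add 38.161.104.112/28 -> H3 at depth 28
  - 38.161.104.112/28 clear@28
  add 58.0.0.0/8 -> H3 at depth 8
  add 38.161.0.0/17 -> H3 at depth 17
  ? 38.161.0.44  path d0:-→d1:-→d2:-→d3:-→d4:-→d5:-→d6:-→d7:-→d8:-→d9:-→d10:-→d11:-→d12:-→d13:-→d14:-→d15:-→d16:-→d17:H3  best=H3
  add 0.0.0.0/0 -> H0 at depth 0
  add 238.0.0.0/8 -> H2 at depth 8
  - 0.0.0.0/0 clear@0
  add 238.31.0.0/16 -> H1 at depth 16
  add 58.128.0.0/12 -> H4 at depth 12
  add 128.0.0.0/1 -> H2 at depth 1
  add 38.161.104.112/28 -> H1 at depth 28
  ? 58.0.0.3  path d0:-→d1:-→d2:-→d3:-→d4:-→d5:-→d6:-→d7:-→d8:H3  best=H3
  add 13.0.0.0/8 -> H1 at depth 8
  - 128.0.0.0/1 clear@1
  add 238.31.0.0/16 -> H3 at depth 16
  add 38.161.96.0/20 -> H3 at depth 20
  add 13.43.13.96/28 -> H4 at depth 28
  add 13.43.0.0/16 -> H4 at depth 16
  add 238.31.175.32/29 -> H2 at depth 29
  add 38.161.104.112/28 -> H0 at depth 28
  add 58.130.0.0/15 -> H4 at depth 15
  add 58.131.32.0/19 -> H0 at depth 19
  ? 58.0.137.154  path d0:-→d1:-→d2:-→d3:-→d4:-→d5:-→d6:-→d7:-→d8:H3  best=H3
  add 58.131.61.16/28 -> H4 at depth 28
  ? 19.150.89.122  path d0:-→d1:-→d2:-→d3:-  best=no-route
  ? 238.31.175.34  path d0:-→d1:-→d2:-→d3:-→d4:-→d5:-→d6:-→d7:-→d8:H2→d9:-→d10:-→d11:-→d12:-→d13:-→d14:-→d15:-→d16:H3→d17:-→d18:-→d19:-→d20:-→d21:-→d22:-→d23:-→d24:-→d25:-→d26:-→d27:-→d28:-→d29:H2  best=H2
  add 38.160.0.0/12 -> H4 at depth 12
  add 238.31.160.0/20 -> H4 at depth 20
  add 0.0.0.0/4 -> H0 at depth 4
  add 238.31.160.0/20 -> H1 at depth 20
  add 12.0.0.0/6 -> H4 at depth 6
  ? 38.161.104.115  path d0:-→d1:-→d2:-→d3:-→d4:-→d5:-→d6:-→d7:-→d8:-→d9:-→d10:-→d11:-→d12:H4→d13:-→d14:-→d15:-→d16:-→d17:H3→d18:-→d19:-→d20:H3→d21:-→d22:-→d23:-→d24:-→d25:-→d26:-→d27:-→d28:H0  best=H0
  add 58.128.0.0/12 -> H0 at depth 12
  add 0.0.0.0/0 -> H1 at depth 0
  add 8.0.0.0/5 -> H1 at depth 5
  ? 58.131.61.23  path d0:H1→d1:-→d2:-→d3:-→d4:-→d5:-→d6:-→d7:-→d8:H3→d9:-→d10:-→d11:-→d12:H0→d13:-→d14:-→d15:H4→d16:-→d17:-→d18:-→d19:H0→d20:-→d21:-→d22:-→d23:-→d24:-→d25:-→d26:-→d27:-→d28:H4  best=H4
  ? 38.161.0.28  path d0:H1→d1:-→d2:-→d3:-→d4:-→d5:-→d6:-→d7:-→d8:-→d9:-→d10:-→d11:-→d12:H4→d13:-→d14:-→d15:-→d16:-→d17:H3  best=H3
  add 0.0.0.0/0 -> H2 at depth 0

== LOOKUPS ==
["H3","H3","H3","no-route","H2","H0","H4","H3"]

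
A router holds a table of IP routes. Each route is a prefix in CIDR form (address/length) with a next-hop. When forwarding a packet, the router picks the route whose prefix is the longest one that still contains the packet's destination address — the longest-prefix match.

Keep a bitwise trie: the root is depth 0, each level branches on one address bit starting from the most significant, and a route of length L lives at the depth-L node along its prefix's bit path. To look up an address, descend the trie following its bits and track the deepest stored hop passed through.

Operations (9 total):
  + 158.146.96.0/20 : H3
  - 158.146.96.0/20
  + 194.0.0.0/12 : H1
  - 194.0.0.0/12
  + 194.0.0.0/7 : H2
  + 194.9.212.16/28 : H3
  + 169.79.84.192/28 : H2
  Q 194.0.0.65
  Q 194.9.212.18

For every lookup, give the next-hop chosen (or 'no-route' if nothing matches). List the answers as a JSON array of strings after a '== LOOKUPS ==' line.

Trace:
  add 158.146.96.0/20 -> H3 at depth 20
  del 158.146.96.0/20 (clear depth 20)
  add 194.0.0.0/12 -> H1 at depth 12
  del 194.0.0.0/12 (clear depth 12)
  add 194.0.0.0/7 -> H2 at depth 7
  add 194.9.212.16/28 -> H3 at depth 28
  add 169.79.84.192/28 -> H2 at depth 28
  lookup 194.0.0.65: bits 110000100000 walk d0:-→d1:-→d2:-→d3:-→d4:-→d5:-→d6:-→d7:H2→d8:-→d9:-→d10:-→d11:-→d12:- -> H2
  lookup 194.9.212.18: bits 1100001000001001110101000001 walk d0:-→d1:-→d2:-→d3:-→d4:-→d5:-→d6:-→d7:H2→d8:-→d9:-→d10:-→d11:-→d12:-→d13:-→d14:-→d15:-→d16:-→d17:-→d18:-→d19:-→d20:-→d21:-→d22:-→d23:-→d24:-→d25:-→d26:-→d27:-→d28:H3 -> H3

== LOOKUPS ==
["H2","H3"]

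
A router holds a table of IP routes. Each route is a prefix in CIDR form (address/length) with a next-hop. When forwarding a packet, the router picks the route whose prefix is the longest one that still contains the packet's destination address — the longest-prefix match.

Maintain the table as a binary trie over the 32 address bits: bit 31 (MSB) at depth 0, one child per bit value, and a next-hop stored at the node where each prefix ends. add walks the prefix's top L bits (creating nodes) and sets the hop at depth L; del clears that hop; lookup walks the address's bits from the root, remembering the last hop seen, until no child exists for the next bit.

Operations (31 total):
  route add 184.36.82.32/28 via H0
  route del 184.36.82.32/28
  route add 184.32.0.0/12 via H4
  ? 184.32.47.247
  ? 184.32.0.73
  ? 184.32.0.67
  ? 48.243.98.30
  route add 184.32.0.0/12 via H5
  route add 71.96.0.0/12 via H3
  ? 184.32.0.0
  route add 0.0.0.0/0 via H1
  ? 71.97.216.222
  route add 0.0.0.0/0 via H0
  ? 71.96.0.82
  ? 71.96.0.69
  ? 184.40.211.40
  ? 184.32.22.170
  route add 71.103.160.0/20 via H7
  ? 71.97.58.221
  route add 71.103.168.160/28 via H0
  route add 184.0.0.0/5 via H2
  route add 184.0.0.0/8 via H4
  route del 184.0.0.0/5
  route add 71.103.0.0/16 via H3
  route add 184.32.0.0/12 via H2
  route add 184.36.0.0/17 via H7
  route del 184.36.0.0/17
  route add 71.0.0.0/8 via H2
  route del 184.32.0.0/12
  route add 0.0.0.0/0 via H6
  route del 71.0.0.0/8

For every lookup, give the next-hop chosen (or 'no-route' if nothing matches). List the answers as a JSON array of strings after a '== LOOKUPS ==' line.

Process each operation:
  add 184.36.82.32/28 -> H0 at depth 28
  del 184.36.82.32/28 (clear depth 28)
  add 184.32.0.0/12 -> H4 at depth 12
  ? 184.32.47.247  path d0:-→d1:-→d2:-→d3:-→d4:-→d5:-→d6:-→d7:-→d8:-→d9:-→d10:-→d11:-→d12:H4→d13:-  best=H4
  ? 184.32.0.73  path d0:-→d1:-→d2:-→d3:-→d4:-→d5:-→d6:-→d7:-→d8:-→d9:-→d10:-→d11:-→d12:H4→d13:-  best=H4
  ? 184.32.0.67  path d0:-→d1:-→d2:-→d3:-→d4:-→d5:-→d6:-→d7:-→d8:-→d9:-→d10:-→d11:-→d12:H4→d13:-  best=H4
  ? 48.243.98.30  path d0:-  best=no-route
  add 184.32.0.0/12 -> H5 at depth 12
  add 71.96.0.0/12 -> H3 at depth 12
  ? 184.32.0.0  path d0:-→d1:-→d2:-→d3:-→d4:-→d5:-→d6:-→d7:-→d8:-→d9:-→d10:-→d11:-→d12:H5→d13:-  best=H5
  add 0.0.0.0/0 -> H1 at depth 0
  ? 71.97.216.222  path d0:H1→d1:-→d2:-→d3:-→d4:-→d5:-→d6:-→d7:-→d8:-→d9:-→d10:-→d11:-→d12:H3  best=H3
  add 0.0.0.0/0 -> H0 at depth 0
  ? 71.96.0.82  path d0:H0→d1:-→d2:-→d3:-→d4:-→d5:-→d6:-→d7:-→d8:-→d9:-→d10:-→d11:-→d12:H3  best=H3
  ? 71.96.0.69  path d0:H0→d1:-→d2:-→d3:-→d4:-→d5:-→d6:-→d7:-→d8:-→d9:-→d10:-→d11:-→d12:H3  best=H3
  ? 184.40.211.40  path d0:H0→d1:-→d2:-→d3:-→d4:-→d5:-→d6:-→d7:-→d8:-→d9:-→d10:-→d11:-→d12:H5  best=H5
  ? 184.32.22.170  path d0:H0→d1:-→d2:-→d3:-→d4:-→d5:-→d6:-→d7:-→d8:-→d9:-→d10:-→d11:-→d12:H5→d13:-  best=H5
  add 71.103.160.0/20 -> H7 at depth 20
  ? 71.97.58.221  path d0:H0→d1:-→d2:-→d3:-→d4:-→d5:-→d6:-→d7:-→d8:-→d9:-→d10:-→d11:-→d12:H3→d13:-  best=H3
  add 71.103.168.160/28 -> H0 at depth 28
  add 184.0.0.0/5 -> H2 at depth 5
  add 184.0.0.0/8 -> H4 at depth 8
  del 184.0.0.0/5 (clear depth 5)
  add 71.103.0.0/16 -> H3 at depth 16
  add 184.32.0.0/12 -> H2 at depth 12
  add 184.36.0.0/17 -> H7 at depth 17
  del 184.36.0.0/17 (clear depth 17)
  add 71.0.0.0/8 -> H2 at depth 8
  del 184.32.0.0/12 (clear depth 12)
  add 0.0.0.0/0 -> H6 at depth 0
  del 71.0.0.0/8 (clear depth 8)

== LOOKUPS ==
["H4","H4","H4","no-route","H5","H3","H3","H3","H5","H5","H3"]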